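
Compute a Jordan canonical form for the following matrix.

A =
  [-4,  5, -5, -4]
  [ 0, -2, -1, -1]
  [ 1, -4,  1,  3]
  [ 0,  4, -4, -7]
J_3(-3) ⊕ J_1(-3)

The characteristic polynomial is
  det(x·I − A) = x^4 + 12*x^3 + 54*x^2 + 108*x + 81 = (x + 3)^4

Eigenvalues and multiplicities (the geometric multiplicity of λ is n − rank(A − λI), which equals the number of Jordan blocks for λ):
  λ = -3: algebraic multiplicity = 4, geometric multiplicity = 2

Determining the block sizes for each eigenvalue:
  λ = -3: with am = 4 and gm = 2, the partition is not yet determined (e.g. several partitions of 4 into 2 parts exist). Let N = A − (-3)·I. Computing rank(N^1) = 2, rank(N^2) = 1, rank(N^3) = 0; the number of blocks of size ≥ j is rank(N^{j−1}) − rank(N^j), giving [2, 1, 1]. So we have 1 block(s) of size 3, 1 block(s) of size 1 → block sizes [3, 1]

Assembling the blocks gives a Jordan form
J =
  [-3,  1,  0,  0]
  [ 0, -3,  1,  0]
  [ 0,  0, -3,  0]
  [ 0,  0,  0, -3]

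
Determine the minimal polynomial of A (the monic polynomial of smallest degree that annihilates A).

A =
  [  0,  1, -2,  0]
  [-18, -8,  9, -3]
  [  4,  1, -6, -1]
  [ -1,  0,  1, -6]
x^3 + 15*x^2 + 75*x + 125

The characteristic polynomial is χ_A(x) = (x + 5)^4, so the eigenvalues are known. The minimal polynomial is
  m_A(x) = Π_λ (x − λ)^{k_λ}
where k_λ is the size of the *largest* Jordan block for λ (equivalently, the smallest k with (A − λI)^k v = 0 for every generalised eigenvector v of λ).

  λ = -5: largest Jordan block has size 3, contributing (x + 5)^3

So m_A(x) = (x + 5)^3 = x^3 + 15*x^2 + 75*x + 125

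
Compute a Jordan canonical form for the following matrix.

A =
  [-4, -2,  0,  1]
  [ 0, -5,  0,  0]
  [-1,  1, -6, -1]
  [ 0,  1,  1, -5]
J_3(-5) ⊕ J_1(-5)

The characteristic polynomial is
  det(x·I − A) = x^4 + 20*x^3 + 150*x^2 + 500*x + 625 = (x + 5)^4

Eigenvalues and multiplicities (the geometric multiplicity of λ is n − rank(A − λI), which equals the number of Jordan blocks for λ):
  λ = -5: algebraic multiplicity = 4, geometric multiplicity = 2

Determining the block sizes for each eigenvalue:
  λ = -5: with am = 4 and gm = 2, the partition is not yet determined (e.g. several partitions of 4 into 2 parts exist). Let N = A − (-5)·I. Computing rank(N^1) = 2, rank(N^2) = 1, rank(N^3) = 0; the number of blocks of size ≥ j is rank(N^{j−1}) − rank(N^j), giving [2, 1, 1]. So we have 1 block(s) of size 3, 1 block(s) of size 1 → block sizes [3, 1]

Assembling the blocks gives a Jordan form
J =
  [-5,  1,  0,  0]
  [ 0, -5,  1,  0]
  [ 0,  0, -5,  0]
  [ 0,  0,  0, -5]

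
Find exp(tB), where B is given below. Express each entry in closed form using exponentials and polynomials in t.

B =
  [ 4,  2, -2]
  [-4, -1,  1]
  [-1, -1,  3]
e^{tB} =
  [-t^2*exp(2*t) + 2*t*exp(2*t) + exp(2*t), 2*t*exp(2*t), -2*t^2*exp(2*t) - 2*t*exp(2*t)]
  [3*t^2*exp(2*t)/2 - 4*t*exp(2*t), -3*t*exp(2*t) + exp(2*t), 3*t^2*exp(2*t) + t*exp(2*t)]
  [t^2*exp(2*t)/2 - t*exp(2*t), -t*exp(2*t), t^2*exp(2*t) + t*exp(2*t) + exp(2*t)]

Strategy: write B = P · J · P⁻¹ where J is a Jordan canonical form, so e^{tB} = P · e^{tJ} · P⁻¹, and e^{tJ} can be computed block-by-block.

B has Jordan form
J =
  [2, 1, 0]
  [0, 2, 1]
  [0, 0, 2]
(up to reordering of blocks).

Per-block formulas:
  For a 3×3 Jordan block J_3(2): exp(t · J_3(2)) = e^(2t)·(I + t·N + (t^2/2)·N^2), where N is the 3×3 nilpotent shift.

After assembling e^{tJ} and conjugating by P, we get:

e^{tB} =
  [-t^2*exp(2*t) + 2*t*exp(2*t) + exp(2*t), 2*t*exp(2*t), -2*t^2*exp(2*t) - 2*t*exp(2*t)]
  [3*t^2*exp(2*t)/2 - 4*t*exp(2*t), -3*t*exp(2*t) + exp(2*t), 3*t^2*exp(2*t) + t*exp(2*t)]
  [t^2*exp(2*t)/2 - t*exp(2*t), -t*exp(2*t), t^2*exp(2*t) + t*exp(2*t) + exp(2*t)]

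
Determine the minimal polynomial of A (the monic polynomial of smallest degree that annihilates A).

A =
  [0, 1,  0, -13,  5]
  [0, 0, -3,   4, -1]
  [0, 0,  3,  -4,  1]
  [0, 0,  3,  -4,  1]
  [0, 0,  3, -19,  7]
x^4 - 6*x^3 + 9*x^2

The characteristic polynomial is χ_A(x) = x^3*(x - 3)^2, so the eigenvalues are known. The minimal polynomial is
  m_A(x) = Π_λ (x − λ)^{k_λ}
where k_λ is the size of the *largest* Jordan block for λ (equivalently, the smallest k with (A − λI)^k v = 0 for every generalised eigenvector v of λ).

  λ = 0: largest Jordan block has size 2, contributing (x − 0)^2
  λ = 3: largest Jordan block has size 2, contributing (x − 3)^2

So m_A(x) = x^2*(x - 3)^2 = x^4 - 6*x^3 + 9*x^2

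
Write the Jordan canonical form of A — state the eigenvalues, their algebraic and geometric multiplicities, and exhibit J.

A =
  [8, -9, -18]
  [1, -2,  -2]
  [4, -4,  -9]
J_2(-1) ⊕ J_1(-1)

The characteristic polynomial is
  det(x·I − A) = x^3 + 3*x^2 + 3*x + 1 = (x + 1)^3

Eigenvalues and multiplicities (the geometric multiplicity of λ is n − rank(A − λI), which equals the number of Jordan blocks for λ):
  λ = -1: algebraic multiplicity = 3, geometric multiplicity = 2

Determining the block sizes for each eigenvalue:
  λ = -1: 2 blocks summing to 3 forces exactly one block of size 2 and the rest size 1 → block sizes [2, 1]

Assembling the blocks gives a Jordan form
J =
  [-1,  1,  0]
  [ 0, -1,  0]
  [ 0,  0, -1]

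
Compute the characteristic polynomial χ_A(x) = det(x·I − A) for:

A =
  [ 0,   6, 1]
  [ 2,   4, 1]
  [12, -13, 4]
x^3 - 8*x^2 + 5*x + 50

Expanding det(x·I − A) (e.g. by cofactor expansion or by noting that A is similar to its Jordan form J, which has the same characteristic polynomial as A) gives
  χ_A(x) = x^3 - 8*x^2 + 5*x + 50
which factors as (x - 5)^2*(x + 2). The eigenvalues (with algebraic multiplicities) are λ = -2 with multiplicity 1, λ = 5 with multiplicity 2.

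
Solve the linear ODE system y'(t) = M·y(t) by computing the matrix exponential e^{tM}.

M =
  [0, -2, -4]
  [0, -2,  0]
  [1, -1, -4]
e^{tM} =
  [2*t*exp(-2*t) + exp(-2*t), -2*t*exp(-2*t), -4*t*exp(-2*t)]
  [0, exp(-2*t), 0]
  [t*exp(-2*t), -t*exp(-2*t), -2*t*exp(-2*t) + exp(-2*t)]

Strategy: write M = P · J · P⁻¹ where J is a Jordan canonical form, so e^{tM} = P · e^{tJ} · P⁻¹, and e^{tJ} can be computed block-by-block.

M has Jordan form
J =
  [-2,  1,  0]
  [ 0, -2,  0]
  [ 0,  0, -2]
(up to reordering of blocks).

Per-block formulas:
  For a 1×1 block at λ = -2: exp(t · [-2]) = [e^(-2t)].
  For a 2×2 Jordan block J_2(-2): exp(t · J_2(-2)) = e^(-2t)·(I + t·N), where N is the 2×2 nilpotent shift.

After assembling e^{tJ} and conjugating by P, we get:

e^{tM} =
  [2*t*exp(-2*t) + exp(-2*t), -2*t*exp(-2*t), -4*t*exp(-2*t)]
  [0, exp(-2*t), 0]
  [t*exp(-2*t), -t*exp(-2*t), -2*t*exp(-2*t) + exp(-2*t)]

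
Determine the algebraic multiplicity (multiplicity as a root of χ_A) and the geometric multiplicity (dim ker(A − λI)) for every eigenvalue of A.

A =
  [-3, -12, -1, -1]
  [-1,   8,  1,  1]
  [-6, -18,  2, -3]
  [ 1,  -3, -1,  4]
λ = -4: alg = 1, geom = 1; λ = 5: alg = 3, geom = 2

Step 1 — factor the characteristic polynomial to read off the algebraic multiplicities:
  χ_A(x) = (x - 5)^3*(x + 4)

Step 2 — compute geometric multiplicities via the rank-nullity identity g(λ) = n − rank(A − λI):
  rank(A − (-4)·I) = 3, so dim ker(A − (-4)·I) = n − 3 = 1
  rank(A − (5)·I) = 2, so dim ker(A − (5)·I) = n − 2 = 2

Summary:
  λ = -4: algebraic multiplicity = 1, geometric multiplicity = 1
  λ = 5: algebraic multiplicity = 3, geometric multiplicity = 2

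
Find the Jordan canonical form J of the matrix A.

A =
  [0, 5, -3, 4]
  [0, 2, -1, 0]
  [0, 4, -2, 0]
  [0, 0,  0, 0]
J_3(0) ⊕ J_1(0)

The characteristic polynomial is
  det(x·I − A) = x^4

Eigenvalues and multiplicities (the geometric multiplicity of λ is n − rank(A − λI), which equals the number of Jordan blocks for λ):
  λ = 0: algebraic multiplicity = 4, geometric multiplicity = 2

Determining the block sizes for each eigenvalue:
  λ = 0: with am = 4 and gm = 2, the partition is not yet determined (e.g. several partitions of 4 into 2 parts exist). Let N = A − (0)·I. Computing rank(N^1) = 2, rank(N^2) = 1, rank(N^3) = 0; the number of blocks of size ≥ j is rank(N^{j−1}) − rank(N^j), giving [2, 1, 1]. So we have 1 block(s) of size 3, 1 block(s) of size 1 → block sizes [3, 1]

Assembling the blocks gives a Jordan form
J =
  [0, 1, 0, 0]
  [0, 0, 1, 0]
  [0, 0, 0, 0]
  [0, 0, 0, 0]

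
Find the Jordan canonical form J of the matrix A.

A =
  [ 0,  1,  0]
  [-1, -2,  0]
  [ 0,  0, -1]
J_2(-1) ⊕ J_1(-1)

The characteristic polynomial is
  det(x·I − A) = x^3 + 3*x^2 + 3*x + 1 = (x + 1)^3

Eigenvalues and multiplicities (the geometric multiplicity of λ is n − rank(A − λI), which equals the number of Jordan blocks for λ):
  λ = -1: algebraic multiplicity = 3, geometric multiplicity = 2

Determining the block sizes for each eigenvalue:
  λ = -1: 2 blocks summing to 3 forces exactly one block of size 2 and the rest size 1 → block sizes [2, 1]

Assembling the blocks gives a Jordan form
J =
  [-1,  1,  0]
  [ 0, -1,  0]
  [ 0,  0, -1]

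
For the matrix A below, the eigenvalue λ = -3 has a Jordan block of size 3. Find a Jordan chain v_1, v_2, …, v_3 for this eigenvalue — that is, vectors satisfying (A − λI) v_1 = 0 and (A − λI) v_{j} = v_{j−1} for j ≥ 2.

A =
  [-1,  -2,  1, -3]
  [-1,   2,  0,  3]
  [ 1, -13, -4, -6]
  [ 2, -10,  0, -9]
A Jordan chain for λ = -3 of length 3:
v_1 = (1, -1, 2, 2)ᵀ
v_2 = (2, -1, 1, 2)ᵀ
v_3 = (1, 0, 0, 0)ᵀ

Let N = A − (-3)·I. We want v_3 with N^3 v_3 = 0 but N^2 v_3 ≠ 0; then v_{j-1} := N · v_j for j = 3, …, 2.

Pick v_3 = (1, 0, 0, 0)ᵀ.
Then v_2 = N · v_3 = (2, -1, 1, 2)ᵀ.
Then v_1 = N · v_2 = (1, -1, 2, 2)ᵀ.

Sanity check: (A − (-3)·I) v_1 = (0, 0, 0, 0)ᵀ = 0. ✓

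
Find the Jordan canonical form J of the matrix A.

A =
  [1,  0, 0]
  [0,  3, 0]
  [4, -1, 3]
J_1(1) ⊕ J_2(3)

The characteristic polynomial is
  det(x·I − A) = x^3 - 7*x^2 + 15*x - 9 = (x - 3)^2*(x - 1)

Eigenvalues and multiplicities (the geometric multiplicity of λ is n − rank(A − λI), which equals the number of Jordan blocks for λ):
  λ = 1: algebraic multiplicity = 1, geometric multiplicity = 1
  λ = 3: algebraic multiplicity = 2, geometric multiplicity = 1

Determining the block sizes for each eigenvalue:
  λ = 1: one block (gm = 1), so the single block has size am = 1 → block sizes [1]
  λ = 3: one block (gm = 1), so the single block has size am = 2 → block sizes [2]

Assembling the blocks gives a Jordan form
J =
  [1, 0, 0]
  [0, 3, 1]
  [0, 0, 3]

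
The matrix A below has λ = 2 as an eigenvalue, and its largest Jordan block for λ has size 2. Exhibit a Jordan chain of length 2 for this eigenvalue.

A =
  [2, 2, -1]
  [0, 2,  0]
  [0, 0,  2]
A Jordan chain for λ = 2 of length 2:
v_1 = (2, 0, 0)ᵀ
v_2 = (0, 1, 0)ᵀ

Let N = A − (2)·I. We want v_2 with N^2 v_2 = 0 but N^1 v_2 ≠ 0; then v_{j-1} := N · v_j for j = 2, …, 2.

Pick v_2 = (0, 1, 0)ᵀ.
Then v_1 = N · v_2 = (2, 0, 0)ᵀ.

Sanity check: (A − (2)·I) v_1 = (0, 0, 0)ᵀ = 0. ✓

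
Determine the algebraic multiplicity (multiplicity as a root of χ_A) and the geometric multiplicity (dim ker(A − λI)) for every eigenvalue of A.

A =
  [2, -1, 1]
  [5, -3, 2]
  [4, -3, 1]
λ = 0: alg = 3, geom = 1

Step 1 — factor the characteristic polynomial to read off the algebraic multiplicities:
  χ_A(x) = x^3

Step 2 — compute geometric multiplicities via the rank-nullity identity g(λ) = n − rank(A − λI):
  rank(A − (0)·I) = 2, so dim ker(A − (0)·I) = n − 2 = 1

Summary:
  λ = 0: algebraic multiplicity = 3, geometric multiplicity = 1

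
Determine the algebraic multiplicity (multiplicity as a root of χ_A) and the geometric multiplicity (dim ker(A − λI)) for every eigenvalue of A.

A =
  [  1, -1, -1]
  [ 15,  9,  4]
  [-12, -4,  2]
λ = 4: alg = 3, geom = 1

Step 1 — factor the characteristic polynomial to read off the algebraic multiplicities:
  χ_A(x) = (x - 4)^3

Step 2 — compute geometric multiplicities via the rank-nullity identity g(λ) = n − rank(A − λI):
  rank(A − (4)·I) = 2, so dim ker(A − (4)·I) = n − 2 = 1

Summary:
  λ = 4: algebraic multiplicity = 3, geometric multiplicity = 1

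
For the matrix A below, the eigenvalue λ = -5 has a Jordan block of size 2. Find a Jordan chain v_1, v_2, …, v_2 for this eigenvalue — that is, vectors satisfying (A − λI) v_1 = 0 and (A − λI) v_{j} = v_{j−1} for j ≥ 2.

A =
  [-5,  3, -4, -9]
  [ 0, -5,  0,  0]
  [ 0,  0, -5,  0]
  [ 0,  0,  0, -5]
A Jordan chain for λ = -5 of length 2:
v_1 = (3, 0, 0, 0)ᵀ
v_2 = (0, 1, 0, 0)ᵀ

Let N = A − (-5)·I. We want v_2 with N^2 v_2 = 0 but N^1 v_2 ≠ 0; then v_{j-1} := N · v_j for j = 2, …, 2.

Pick v_2 = (0, 1, 0, 0)ᵀ.
Then v_1 = N · v_2 = (3, 0, 0, 0)ᵀ.

Sanity check: (A − (-5)·I) v_1 = (0, 0, 0, 0)ᵀ = 0. ✓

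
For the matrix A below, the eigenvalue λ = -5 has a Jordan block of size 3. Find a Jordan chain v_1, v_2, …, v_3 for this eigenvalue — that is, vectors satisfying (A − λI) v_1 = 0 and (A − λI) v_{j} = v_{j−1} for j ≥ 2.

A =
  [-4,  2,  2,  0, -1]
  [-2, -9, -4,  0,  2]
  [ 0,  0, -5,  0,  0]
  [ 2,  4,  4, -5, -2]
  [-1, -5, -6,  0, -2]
A Jordan chain for λ = -5 of length 3:
v_1 = (-2, 4, 0, -4, 6)ᵀ
v_2 = (1, -2, 0, 2, -1)ᵀ
v_3 = (1, 0, 0, 0, 0)ᵀ

Let N = A − (-5)·I. We want v_3 with N^3 v_3 = 0 but N^2 v_3 ≠ 0; then v_{j-1} := N · v_j for j = 3, …, 2.

Pick v_3 = (1, 0, 0, 0, 0)ᵀ.
Then v_2 = N · v_3 = (1, -2, 0, 2, -1)ᵀ.
Then v_1 = N · v_2 = (-2, 4, 0, -4, 6)ᵀ.

Sanity check: (A − (-5)·I) v_1 = (0, 0, 0, 0, 0)ᵀ = 0. ✓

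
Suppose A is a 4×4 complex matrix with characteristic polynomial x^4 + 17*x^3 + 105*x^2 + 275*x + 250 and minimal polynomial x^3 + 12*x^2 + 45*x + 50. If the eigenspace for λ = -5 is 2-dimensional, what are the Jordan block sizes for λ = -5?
Block sizes for λ = -5: [2, 1]

Step 1 — from the characteristic polynomial, algebraic multiplicity of λ = -5 is 3. From dim ker(A − (-5)·I) = 2, there are exactly 2 Jordan blocks for λ = -5.
Step 2 — from the minimal polynomial, the factor (x + 5)^2 tells us the largest block for λ = -5 has size 2.
Step 3 — with total size 3, 2 blocks, and largest block 2, the block sizes (in nonincreasing order) are [2, 1].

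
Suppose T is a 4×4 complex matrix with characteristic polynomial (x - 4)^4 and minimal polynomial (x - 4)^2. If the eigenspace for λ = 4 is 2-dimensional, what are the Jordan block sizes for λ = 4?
Block sizes for λ = 4: [2, 2]

Step 1 — from the characteristic polynomial, algebraic multiplicity of λ = 4 is 4. From dim ker(T − (4)·I) = 2, there are exactly 2 Jordan blocks for λ = 4.
Step 2 — from the minimal polynomial, the factor (x − 4)^2 tells us the largest block for λ = 4 has size 2.
Step 3 — with total size 4, 2 blocks, and largest block 2, the block sizes (in nonincreasing order) are [2, 2].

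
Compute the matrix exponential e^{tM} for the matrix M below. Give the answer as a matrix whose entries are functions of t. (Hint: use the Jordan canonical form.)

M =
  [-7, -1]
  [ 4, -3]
e^{tM} =
  [-2*t*exp(-5*t) + exp(-5*t), -t*exp(-5*t)]
  [4*t*exp(-5*t), 2*t*exp(-5*t) + exp(-5*t)]

Strategy: write M = P · J · P⁻¹ where J is a Jordan canonical form, so e^{tM} = P · e^{tJ} · P⁻¹, and e^{tJ} can be computed block-by-block.

M has Jordan form
J =
  [-5,  1]
  [ 0, -5]
(up to reordering of blocks).

Per-block formulas:
  For a 2×2 Jordan block J_2(-5): exp(t · J_2(-5)) = e^(-5t)·(I + t·N), where N is the 2×2 nilpotent shift.

After assembling e^{tJ} and conjugating by P, we get:

e^{tM} =
  [-2*t*exp(-5*t) + exp(-5*t), -t*exp(-5*t)]
  [4*t*exp(-5*t), 2*t*exp(-5*t) + exp(-5*t)]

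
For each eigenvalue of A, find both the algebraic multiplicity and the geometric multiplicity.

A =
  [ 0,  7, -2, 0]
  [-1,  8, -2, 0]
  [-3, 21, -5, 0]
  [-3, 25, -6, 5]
λ = 1: alg = 3, geom = 2; λ = 5: alg = 1, geom = 1

Step 1 — factor the characteristic polynomial to read off the algebraic multiplicities:
  χ_A(x) = (x - 5)*(x - 1)^3

Step 2 — compute geometric multiplicities via the rank-nullity identity g(λ) = n − rank(A − λI):
  rank(A − (1)·I) = 2, so dim ker(A − (1)·I) = n − 2 = 2
  rank(A − (5)·I) = 3, so dim ker(A − (5)·I) = n − 3 = 1

Summary:
  λ = 1: algebraic multiplicity = 3, geometric multiplicity = 2
  λ = 5: algebraic multiplicity = 1, geometric multiplicity = 1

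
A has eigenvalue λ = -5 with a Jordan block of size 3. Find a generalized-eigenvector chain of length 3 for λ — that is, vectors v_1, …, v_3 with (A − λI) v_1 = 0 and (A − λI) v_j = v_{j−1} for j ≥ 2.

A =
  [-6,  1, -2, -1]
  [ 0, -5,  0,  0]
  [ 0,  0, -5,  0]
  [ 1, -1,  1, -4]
A Jordan chain for λ = -5 of length 3:
v_1 = (1, 0, 0, -1)ᵀ
v_2 = (-2, 0, 0, 1)ᵀ
v_3 = (0, 0, 1, 0)ᵀ

Let N = A − (-5)·I. We want v_3 with N^3 v_3 = 0 but N^2 v_3 ≠ 0; then v_{j-1} := N · v_j for j = 3, …, 2.

Pick v_3 = (0, 0, 1, 0)ᵀ.
Then v_2 = N · v_3 = (-2, 0, 0, 1)ᵀ.
Then v_1 = N · v_2 = (1, 0, 0, -1)ᵀ.

Sanity check: (A − (-5)·I) v_1 = (0, 0, 0, 0)ᵀ = 0. ✓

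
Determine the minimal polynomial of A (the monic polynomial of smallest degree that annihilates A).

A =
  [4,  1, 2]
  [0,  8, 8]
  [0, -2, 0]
x^2 - 8*x + 16

The characteristic polynomial is χ_A(x) = (x - 4)^3, so the eigenvalues are known. The minimal polynomial is
  m_A(x) = Π_λ (x − λ)^{k_λ}
where k_λ is the size of the *largest* Jordan block for λ (equivalently, the smallest k with (A − λI)^k v = 0 for every generalised eigenvector v of λ).

  λ = 4: largest Jordan block has size 2, contributing (x − 4)^2

So m_A(x) = (x - 4)^2 = x^2 - 8*x + 16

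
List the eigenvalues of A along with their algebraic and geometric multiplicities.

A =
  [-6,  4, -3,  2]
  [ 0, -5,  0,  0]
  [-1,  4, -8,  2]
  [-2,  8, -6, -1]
λ = -5: alg = 4, geom = 3

Step 1 — factor the characteristic polynomial to read off the algebraic multiplicities:
  χ_A(x) = (x + 5)^4

Step 2 — compute geometric multiplicities via the rank-nullity identity g(λ) = n − rank(A − λI):
  rank(A − (-5)·I) = 1, so dim ker(A − (-5)·I) = n − 1 = 3

Summary:
  λ = -5: algebraic multiplicity = 4, geometric multiplicity = 3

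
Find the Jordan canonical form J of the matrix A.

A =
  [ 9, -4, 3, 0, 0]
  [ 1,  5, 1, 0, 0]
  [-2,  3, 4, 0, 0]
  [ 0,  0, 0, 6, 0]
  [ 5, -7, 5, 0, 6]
J_3(6) ⊕ J_1(6) ⊕ J_1(6)

The characteristic polynomial is
  det(x·I − A) = x^5 - 30*x^4 + 360*x^3 - 2160*x^2 + 6480*x - 7776 = (x - 6)^5

Eigenvalues and multiplicities (the geometric multiplicity of λ is n − rank(A − λI), which equals the number of Jordan blocks for λ):
  λ = 6: algebraic multiplicity = 5, geometric multiplicity = 3

Determining the block sizes for each eigenvalue:
  λ = 6: with am = 5 and gm = 3, the partition is not yet determined (e.g. several partitions of 5 into 3 parts exist). Let N = A − (6)·I. Computing rank(N^1) = 2, rank(N^2) = 1, rank(N^3) = 0; the number of blocks of size ≥ j is rank(N^{j−1}) − rank(N^j), giving [3, 1, 1]. So we have 1 block(s) of size 3, 2 block(s) of size 1 → block sizes [3, 1, 1]

Assembling the blocks gives a Jordan form
J =
  [6, 1, 0, 0, 0]
  [0, 6, 1, 0, 0]
  [0, 0, 6, 0, 0]
  [0, 0, 0, 6, 0]
  [0, 0, 0, 0, 6]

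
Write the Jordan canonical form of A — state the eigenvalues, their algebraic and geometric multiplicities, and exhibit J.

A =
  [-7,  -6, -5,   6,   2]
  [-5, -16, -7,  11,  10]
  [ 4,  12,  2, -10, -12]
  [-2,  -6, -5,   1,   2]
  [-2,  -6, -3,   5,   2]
J_1(-5) ⊕ J_2(-4) ⊕ J_1(-4) ⊕ J_1(-1)

The characteristic polynomial is
  det(x·I − A) = x^5 + 18*x^4 + 125*x^3 + 412*x^2 + 624*x + 320 = (x + 1)*(x + 4)^3*(x + 5)

Eigenvalues and multiplicities (the geometric multiplicity of λ is n − rank(A − λI), which equals the number of Jordan blocks for λ):
  λ = -5: algebraic multiplicity = 1, geometric multiplicity = 1
  λ = -4: algebraic multiplicity = 3, geometric multiplicity = 2
  λ = -1: algebraic multiplicity = 1, geometric multiplicity = 1

Determining the block sizes for each eigenvalue:
  λ = -5: one block (gm = 1), so the single block has size am = 1 → block sizes [1]
  λ = -4: 2 blocks summing to 3 forces exactly one block of size 2 and the rest size 1 → block sizes [2, 1]
  λ = -1: one block (gm = 1), so the single block has size am = 1 → block sizes [1]

Assembling the blocks gives a Jordan form
J =
  [-5,  0,  0,  0,  0]
  [ 0, -4,  1,  0,  0]
  [ 0,  0, -4,  0,  0]
  [ 0,  0,  0, -4,  0]
  [ 0,  0,  0,  0, -1]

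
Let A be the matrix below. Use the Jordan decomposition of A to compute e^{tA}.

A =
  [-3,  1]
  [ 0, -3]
e^{tA} =
  [exp(-3*t), t*exp(-3*t)]
  [0, exp(-3*t)]

Strategy: write A = P · J · P⁻¹ where J is a Jordan canonical form, so e^{tA} = P · e^{tJ} · P⁻¹, and e^{tJ} can be computed block-by-block.

A has Jordan form
J =
  [-3,  1]
  [ 0, -3]
(up to reordering of blocks).

Per-block formulas:
  For a 2×2 Jordan block J_2(-3): exp(t · J_2(-3)) = e^(-3t)·(I + t·N), where N is the 2×2 nilpotent shift.

After assembling e^{tJ} and conjugating by P, we get:

e^{tA} =
  [exp(-3*t), t*exp(-3*t)]
  [0, exp(-3*t)]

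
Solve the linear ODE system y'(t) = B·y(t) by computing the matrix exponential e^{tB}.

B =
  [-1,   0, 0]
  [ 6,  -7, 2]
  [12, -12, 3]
e^{tB} =
  [exp(-t), 0, 0]
  [3*exp(-t) - 3*exp(-3*t), -2*exp(-t) + 3*exp(-3*t), exp(-t) - exp(-3*t)]
  [6*exp(-t) - 6*exp(-3*t), -6*exp(-t) + 6*exp(-3*t), 3*exp(-t) - 2*exp(-3*t)]

Strategy: write B = P · J · P⁻¹ where J is a Jordan canonical form, so e^{tB} = P · e^{tJ} · P⁻¹, and e^{tJ} can be computed block-by-block.

B has Jordan form
J =
  [-3,  0,  0]
  [ 0, -1,  0]
  [ 0,  0, -1]
(up to reordering of blocks).

Per-block formulas:
  For a 1×1 block at λ = -1: exp(t · [-1]) = [e^(-1t)].
  For a 1×1 block at λ = -3: exp(t · [-3]) = [e^(-3t)].

After assembling e^{tJ} and conjugating by P, we get:

e^{tB} =
  [exp(-t), 0, 0]
  [3*exp(-t) - 3*exp(-3*t), -2*exp(-t) + 3*exp(-3*t), exp(-t) - exp(-3*t)]
  [6*exp(-t) - 6*exp(-3*t), -6*exp(-t) + 6*exp(-3*t), 3*exp(-t) - 2*exp(-3*t)]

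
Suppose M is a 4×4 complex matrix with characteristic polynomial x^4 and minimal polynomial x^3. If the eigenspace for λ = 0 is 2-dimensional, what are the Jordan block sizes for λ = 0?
Block sizes for λ = 0: [3, 1]

Step 1 — from the characteristic polynomial, algebraic multiplicity of λ = 0 is 4. From dim ker(M − (0)·I) = 2, there are exactly 2 Jordan blocks for λ = 0.
Step 2 — from the minimal polynomial, the factor (x − 0)^3 tells us the largest block for λ = 0 has size 3.
Step 3 — with total size 4, 2 blocks, and largest block 3, the block sizes (in nonincreasing order) are [3, 1].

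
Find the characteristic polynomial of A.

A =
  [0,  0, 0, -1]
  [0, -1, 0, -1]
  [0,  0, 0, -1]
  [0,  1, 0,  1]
x^4

Expanding det(x·I − A) (e.g. by cofactor expansion or by noting that A is similar to its Jordan form J, which has the same characteristic polynomial as A) gives
  χ_A(x) = x^4
which factors as x^4. The eigenvalues (with algebraic multiplicities) are λ = 0 with multiplicity 4.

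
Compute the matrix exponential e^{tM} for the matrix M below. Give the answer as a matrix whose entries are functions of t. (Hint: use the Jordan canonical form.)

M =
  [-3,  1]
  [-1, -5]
e^{tM} =
  [t*exp(-4*t) + exp(-4*t), t*exp(-4*t)]
  [-t*exp(-4*t), -t*exp(-4*t) + exp(-4*t)]

Strategy: write M = P · J · P⁻¹ where J is a Jordan canonical form, so e^{tM} = P · e^{tJ} · P⁻¹, and e^{tJ} can be computed block-by-block.

M has Jordan form
J =
  [-4,  1]
  [ 0, -4]
(up to reordering of blocks).

Per-block formulas:
  For a 2×2 Jordan block J_2(-4): exp(t · J_2(-4)) = e^(-4t)·(I + t·N), where N is the 2×2 nilpotent shift.

After assembling e^{tJ} and conjugating by P, we get:

e^{tM} =
  [t*exp(-4*t) + exp(-4*t), t*exp(-4*t)]
  [-t*exp(-4*t), -t*exp(-4*t) + exp(-4*t)]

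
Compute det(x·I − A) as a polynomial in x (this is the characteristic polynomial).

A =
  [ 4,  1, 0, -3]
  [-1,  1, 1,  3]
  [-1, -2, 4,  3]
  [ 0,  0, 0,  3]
x^4 - 12*x^3 + 54*x^2 - 108*x + 81

Expanding det(x·I − A) (e.g. by cofactor expansion or by noting that A is similar to its Jordan form J, which has the same characteristic polynomial as A) gives
  χ_A(x) = x^4 - 12*x^3 + 54*x^2 - 108*x + 81
which factors as (x - 3)^4. The eigenvalues (with algebraic multiplicities) are λ = 3 with multiplicity 4.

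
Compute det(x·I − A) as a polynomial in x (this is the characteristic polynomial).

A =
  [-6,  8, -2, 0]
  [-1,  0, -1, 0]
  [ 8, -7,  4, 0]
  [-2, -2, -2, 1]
x^4 + x^3 - 9*x^2 + 11*x - 4

Expanding det(x·I − A) (e.g. by cofactor expansion or by noting that A is similar to its Jordan form J, which has the same characteristic polynomial as A) gives
  χ_A(x) = x^4 + x^3 - 9*x^2 + 11*x - 4
which factors as (x - 1)^3*(x + 4). The eigenvalues (with algebraic multiplicities) are λ = -4 with multiplicity 1, λ = 1 with multiplicity 3.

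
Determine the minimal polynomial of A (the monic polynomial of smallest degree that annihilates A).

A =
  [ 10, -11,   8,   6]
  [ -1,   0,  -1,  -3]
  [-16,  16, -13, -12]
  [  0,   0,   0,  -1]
x^3 + 3*x^2 + 3*x + 1

The characteristic polynomial is χ_A(x) = (x + 1)^4, so the eigenvalues are known. The minimal polynomial is
  m_A(x) = Π_λ (x − λ)^{k_λ}
where k_λ is the size of the *largest* Jordan block for λ (equivalently, the smallest k with (A − λI)^k v = 0 for every generalised eigenvector v of λ).

  λ = -1: largest Jordan block has size 3, contributing (x + 1)^3

So m_A(x) = (x + 1)^3 = x^3 + 3*x^2 + 3*x + 1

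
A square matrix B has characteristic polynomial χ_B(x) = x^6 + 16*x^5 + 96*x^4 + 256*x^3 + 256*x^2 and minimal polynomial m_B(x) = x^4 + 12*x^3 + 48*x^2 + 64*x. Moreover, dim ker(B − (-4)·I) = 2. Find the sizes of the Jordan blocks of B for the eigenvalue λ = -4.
Block sizes for λ = -4: [3, 1]

Step 1 — from the characteristic polynomial, algebraic multiplicity of λ = -4 is 4. From dim ker(B − (-4)·I) = 2, there are exactly 2 Jordan blocks for λ = -4.
Step 2 — from the minimal polynomial, the factor (x + 4)^3 tells us the largest block for λ = -4 has size 3.
Step 3 — with total size 4, 2 blocks, and largest block 3, the block sizes (in nonincreasing order) are [3, 1].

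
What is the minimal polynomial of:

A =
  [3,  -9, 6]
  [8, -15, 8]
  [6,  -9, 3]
x^2 + 6*x + 9

The characteristic polynomial is χ_A(x) = (x + 3)^3, so the eigenvalues are known. The minimal polynomial is
  m_A(x) = Π_λ (x − λ)^{k_λ}
where k_λ is the size of the *largest* Jordan block for λ (equivalently, the smallest k with (A − λI)^k v = 0 for every generalised eigenvector v of λ).

  λ = -3: largest Jordan block has size 2, contributing (x + 3)^2

So m_A(x) = (x + 3)^2 = x^2 + 6*x + 9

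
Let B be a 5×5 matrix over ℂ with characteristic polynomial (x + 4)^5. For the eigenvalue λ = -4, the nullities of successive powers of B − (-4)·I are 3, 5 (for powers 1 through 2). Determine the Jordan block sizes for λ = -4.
Block sizes for λ = -4: [2, 2, 1]

From the dimensions of kernels of powers, the number of Jordan blocks of size at least j is d_j − d_{j−1} where d_j = dim ker(N^j) (with d_0 = 0). Computing the differences gives [3, 2].
The number of blocks of size exactly k is (#blocks of size ≥ k) − (#blocks of size ≥ k + 1), so the partition is: 1 block(s) of size 1, 2 block(s) of size 2.
In nonincreasing order the block sizes are [2, 2, 1].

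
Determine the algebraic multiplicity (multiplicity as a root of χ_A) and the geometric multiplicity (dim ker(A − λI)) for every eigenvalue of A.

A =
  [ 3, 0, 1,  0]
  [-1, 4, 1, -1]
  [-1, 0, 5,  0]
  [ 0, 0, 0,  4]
λ = 4: alg = 4, geom = 2

Step 1 — factor the characteristic polynomial to read off the algebraic multiplicities:
  χ_A(x) = (x - 4)^4

Step 2 — compute geometric multiplicities via the rank-nullity identity g(λ) = n − rank(A − λI):
  rank(A − (4)·I) = 2, so dim ker(A − (4)·I) = n − 2 = 2

Summary:
  λ = 4: algebraic multiplicity = 4, geometric multiplicity = 2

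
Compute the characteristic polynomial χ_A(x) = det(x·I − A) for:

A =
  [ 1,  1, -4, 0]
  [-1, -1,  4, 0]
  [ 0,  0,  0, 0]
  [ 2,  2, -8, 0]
x^4

Expanding det(x·I − A) (e.g. by cofactor expansion or by noting that A is similar to its Jordan form J, which has the same characteristic polynomial as A) gives
  χ_A(x) = x^4
which factors as x^4. The eigenvalues (with algebraic multiplicities) are λ = 0 with multiplicity 4.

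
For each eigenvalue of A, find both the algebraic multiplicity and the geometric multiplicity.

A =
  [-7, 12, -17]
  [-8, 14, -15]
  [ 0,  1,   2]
λ = 3: alg = 3, geom = 1

Step 1 — factor the characteristic polynomial to read off the algebraic multiplicities:
  χ_A(x) = (x - 3)^3

Step 2 — compute geometric multiplicities via the rank-nullity identity g(λ) = n − rank(A − λI):
  rank(A − (3)·I) = 2, so dim ker(A − (3)·I) = n − 2 = 1

Summary:
  λ = 3: algebraic multiplicity = 3, geometric multiplicity = 1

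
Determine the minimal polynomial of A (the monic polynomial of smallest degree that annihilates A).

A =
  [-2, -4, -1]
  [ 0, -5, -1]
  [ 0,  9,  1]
x^3 + 6*x^2 + 12*x + 8

The characteristic polynomial is χ_A(x) = (x + 2)^3, so the eigenvalues are known. The minimal polynomial is
  m_A(x) = Π_λ (x − λ)^{k_λ}
where k_λ is the size of the *largest* Jordan block for λ (equivalently, the smallest k with (A − λI)^k v = 0 for every generalised eigenvector v of λ).

  λ = -2: largest Jordan block has size 3, contributing (x + 2)^3

So m_A(x) = (x + 2)^3 = x^3 + 6*x^2 + 12*x + 8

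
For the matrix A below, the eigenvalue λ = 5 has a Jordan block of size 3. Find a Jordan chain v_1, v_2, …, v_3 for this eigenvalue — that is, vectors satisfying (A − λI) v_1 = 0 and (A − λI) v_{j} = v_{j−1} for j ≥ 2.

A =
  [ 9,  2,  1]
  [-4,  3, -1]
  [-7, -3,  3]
A Jordan chain for λ = 5 of length 3:
v_1 = (1, -1, -2)ᵀ
v_2 = (4, -4, -7)ᵀ
v_3 = (1, 0, 0)ᵀ

Let N = A − (5)·I. We want v_3 with N^3 v_3 = 0 but N^2 v_3 ≠ 0; then v_{j-1} := N · v_j for j = 3, …, 2.

Pick v_3 = (1, 0, 0)ᵀ.
Then v_2 = N · v_3 = (4, -4, -7)ᵀ.
Then v_1 = N · v_2 = (1, -1, -2)ᵀ.

Sanity check: (A − (5)·I) v_1 = (0, 0, 0)ᵀ = 0. ✓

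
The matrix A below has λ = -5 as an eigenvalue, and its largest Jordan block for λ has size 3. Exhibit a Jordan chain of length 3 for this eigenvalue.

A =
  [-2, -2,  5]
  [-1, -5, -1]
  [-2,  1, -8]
A Jordan chain for λ = -5 of length 3:
v_1 = (1, -1, -1)ᵀ
v_2 = (3, -1, -2)ᵀ
v_3 = (1, 0, 0)ᵀ

Let N = A − (-5)·I. We want v_3 with N^3 v_3 = 0 but N^2 v_3 ≠ 0; then v_{j-1} := N · v_j for j = 3, …, 2.

Pick v_3 = (1, 0, 0)ᵀ.
Then v_2 = N · v_3 = (3, -1, -2)ᵀ.
Then v_1 = N · v_2 = (1, -1, -1)ᵀ.

Sanity check: (A − (-5)·I) v_1 = (0, 0, 0)ᵀ = 0. ✓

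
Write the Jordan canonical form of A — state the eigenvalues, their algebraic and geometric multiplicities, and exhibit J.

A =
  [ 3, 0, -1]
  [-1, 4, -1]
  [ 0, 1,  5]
J_3(4)

The characteristic polynomial is
  det(x·I − A) = x^3 - 12*x^2 + 48*x - 64 = (x - 4)^3

Eigenvalues and multiplicities (the geometric multiplicity of λ is n − rank(A − λI), which equals the number of Jordan blocks for λ):
  λ = 4: algebraic multiplicity = 3, geometric multiplicity = 1

Determining the block sizes for each eigenvalue:
  λ = 4: one block (gm = 1), so the single block has size am = 3 → block sizes [3]

Assembling the blocks gives a Jordan form
J =
  [4, 1, 0]
  [0, 4, 1]
  [0, 0, 4]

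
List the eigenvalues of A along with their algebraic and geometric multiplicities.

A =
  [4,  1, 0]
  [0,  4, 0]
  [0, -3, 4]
λ = 4: alg = 3, geom = 2

Step 1 — factor the characteristic polynomial to read off the algebraic multiplicities:
  χ_A(x) = (x - 4)^3

Step 2 — compute geometric multiplicities via the rank-nullity identity g(λ) = n − rank(A − λI):
  rank(A − (4)·I) = 1, so dim ker(A − (4)·I) = n − 1 = 2

Summary:
  λ = 4: algebraic multiplicity = 3, geometric multiplicity = 2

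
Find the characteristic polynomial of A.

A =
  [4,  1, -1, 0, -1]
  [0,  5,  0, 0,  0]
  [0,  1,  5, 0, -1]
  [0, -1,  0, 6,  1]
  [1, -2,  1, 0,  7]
x^5 - 27*x^4 + 291*x^3 - 1565*x^2 + 4200*x - 4500

Expanding det(x·I − A) (e.g. by cofactor expansion or by noting that A is similar to its Jordan form J, which has the same characteristic polynomial as A) gives
  χ_A(x) = x^5 - 27*x^4 + 291*x^3 - 1565*x^2 + 4200*x - 4500
which factors as (x - 6)^2*(x - 5)^3. The eigenvalues (with algebraic multiplicities) are λ = 5 with multiplicity 3, λ = 6 with multiplicity 2.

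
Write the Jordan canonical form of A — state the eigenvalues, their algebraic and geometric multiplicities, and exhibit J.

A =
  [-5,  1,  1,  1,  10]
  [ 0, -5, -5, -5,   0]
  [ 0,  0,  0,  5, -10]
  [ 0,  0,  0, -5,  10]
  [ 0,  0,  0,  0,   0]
J_2(-5) ⊕ J_1(-5) ⊕ J_1(0) ⊕ J_1(0)

The characteristic polynomial is
  det(x·I − A) = x^5 + 15*x^4 + 75*x^3 + 125*x^2 = x^2*(x + 5)^3

Eigenvalues and multiplicities (the geometric multiplicity of λ is n − rank(A − λI), which equals the number of Jordan blocks for λ):
  λ = -5: algebraic multiplicity = 3, geometric multiplicity = 2
  λ = 0: algebraic multiplicity = 2, geometric multiplicity = 2

Determining the block sizes for each eigenvalue:
  λ = -5: 2 blocks summing to 3 forces exactly one block of size 2 and the rest size 1 → block sizes [2, 1]
  λ = 0: gm = am = 2, so every block has size 1 → block sizes [1, 1]

Assembling the blocks gives a Jordan form
J =
  [-5,  1,  0, 0, 0]
  [ 0, -5,  0, 0, 0]
  [ 0,  0, -5, 0, 0]
  [ 0,  0,  0, 0, 0]
  [ 0,  0,  0, 0, 0]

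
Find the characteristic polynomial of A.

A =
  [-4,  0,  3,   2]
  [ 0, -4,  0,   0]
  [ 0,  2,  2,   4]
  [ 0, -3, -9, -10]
x^4 + 16*x^3 + 96*x^2 + 256*x + 256

Expanding det(x·I − A) (e.g. by cofactor expansion or by noting that A is similar to its Jordan form J, which has the same characteristic polynomial as A) gives
  χ_A(x) = x^4 + 16*x^3 + 96*x^2 + 256*x + 256
which factors as (x + 4)^4. The eigenvalues (with algebraic multiplicities) are λ = -4 with multiplicity 4.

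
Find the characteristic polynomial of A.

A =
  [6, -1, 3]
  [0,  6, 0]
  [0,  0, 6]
x^3 - 18*x^2 + 108*x - 216

Expanding det(x·I − A) (e.g. by cofactor expansion or by noting that A is similar to its Jordan form J, which has the same characteristic polynomial as A) gives
  χ_A(x) = x^3 - 18*x^2 + 108*x - 216
which factors as (x - 6)^3. The eigenvalues (with algebraic multiplicities) are λ = 6 with multiplicity 3.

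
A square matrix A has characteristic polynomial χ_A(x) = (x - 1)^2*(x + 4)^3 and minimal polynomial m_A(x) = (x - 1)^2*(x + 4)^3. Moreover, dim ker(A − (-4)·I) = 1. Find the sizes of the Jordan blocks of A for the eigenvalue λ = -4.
Block sizes for λ = -4: [3]

Step 1 — from the characteristic polynomial, algebraic multiplicity of λ = -4 is 3. From dim ker(A − (-4)·I) = 1, there are exactly 1 Jordan blocks for λ = -4.
Step 2 — from the minimal polynomial, the factor (x + 4)^3 tells us the largest block for λ = -4 has size 3.
Step 3 — with total size 3, 1 blocks, and largest block 3, the block sizes (in nonincreasing order) are [3].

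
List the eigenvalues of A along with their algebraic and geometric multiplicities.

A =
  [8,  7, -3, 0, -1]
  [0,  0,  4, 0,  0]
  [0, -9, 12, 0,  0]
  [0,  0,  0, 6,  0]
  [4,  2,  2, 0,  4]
λ = 6: alg = 5, geom = 3

Step 1 — factor the characteristic polynomial to read off the algebraic multiplicities:
  χ_A(x) = (x - 6)^5

Step 2 — compute geometric multiplicities via the rank-nullity identity g(λ) = n − rank(A − λI):
  rank(A − (6)·I) = 2, so dim ker(A − (6)·I) = n − 2 = 3

Summary:
  λ = 6: algebraic multiplicity = 5, geometric multiplicity = 3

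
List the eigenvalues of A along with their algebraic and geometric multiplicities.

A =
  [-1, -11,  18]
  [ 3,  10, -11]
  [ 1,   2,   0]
λ = 3: alg = 3, geom = 1

Step 1 — factor the characteristic polynomial to read off the algebraic multiplicities:
  χ_A(x) = (x - 3)^3

Step 2 — compute geometric multiplicities via the rank-nullity identity g(λ) = n − rank(A − λI):
  rank(A − (3)·I) = 2, so dim ker(A − (3)·I) = n − 2 = 1

Summary:
  λ = 3: algebraic multiplicity = 3, geometric multiplicity = 1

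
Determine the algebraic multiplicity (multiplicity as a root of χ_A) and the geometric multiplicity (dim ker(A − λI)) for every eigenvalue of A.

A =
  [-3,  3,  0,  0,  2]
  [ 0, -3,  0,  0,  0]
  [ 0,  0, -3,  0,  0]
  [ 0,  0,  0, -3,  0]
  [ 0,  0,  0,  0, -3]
λ = -3: alg = 5, geom = 4

Step 1 — factor the characteristic polynomial to read off the algebraic multiplicities:
  χ_A(x) = (x + 3)^5

Step 2 — compute geometric multiplicities via the rank-nullity identity g(λ) = n − rank(A − λI):
  rank(A − (-3)·I) = 1, so dim ker(A − (-3)·I) = n − 1 = 4

Summary:
  λ = -3: algebraic multiplicity = 5, geometric multiplicity = 4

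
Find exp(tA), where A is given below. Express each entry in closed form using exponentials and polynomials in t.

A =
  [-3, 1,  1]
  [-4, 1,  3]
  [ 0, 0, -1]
e^{tA} =
  [-2*t*exp(-t) + exp(-t), t*exp(-t), t^2*exp(-t)/2 + t*exp(-t)]
  [-4*t*exp(-t), 2*t*exp(-t) + exp(-t), t^2*exp(-t) + 3*t*exp(-t)]
  [0, 0, exp(-t)]

Strategy: write A = P · J · P⁻¹ where J is a Jordan canonical form, so e^{tA} = P · e^{tJ} · P⁻¹, and e^{tJ} can be computed block-by-block.

A has Jordan form
J =
  [-1,  1,  0]
  [ 0, -1,  1]
  [ 0,  0, -1]
(up to reordering of blocks).

Per-block formulas:
  For a 3×3 Jordan block J_3(-1): exp(t · J_3(-1)) = e^(-1t)·(I + t·N + (t^2/2)·N^2), where N is the 3×3 nilpotent shift.

After assembling e^{tJ} and conjugating by P, we get:

e^{tA} =
  [-2*t*exp(-t) + exp(-t), t*exp(-t), t^2*exp(-t)/2 + t*exp(-t)]
  [-4*t*exp(-t), 2*t*exp(-t) + exp(-t), t^2*exp(-t) + 3*t*exp(-t)]
  [0, 0, exp(-t)]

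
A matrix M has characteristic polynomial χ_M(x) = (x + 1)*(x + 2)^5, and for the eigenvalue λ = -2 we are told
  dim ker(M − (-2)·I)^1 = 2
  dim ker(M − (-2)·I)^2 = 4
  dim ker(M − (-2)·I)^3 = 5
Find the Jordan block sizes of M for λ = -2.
Block sizes for λ = -2: [3, 2]

From the dimensions of kernels of powers, the number of Jordan blocks of size at least j is d_j − d_{j−1} where d_j = dim ker(N^j) (with d_0 = 0). Computing the differences gives [2, 2, 1].
The number of blocks of size exactly k is (#blocks of size ≥ k) − (#blocks of size ≥ k + 1), so the partition is: 1 block(s) of size 2, 1 block(s) of size 3.
In nonincreasing order the block sizes are [3, 2].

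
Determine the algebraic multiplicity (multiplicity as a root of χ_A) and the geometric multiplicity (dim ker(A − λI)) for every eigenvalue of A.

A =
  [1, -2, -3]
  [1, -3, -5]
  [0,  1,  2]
λ = 0: alg = 3, geom = 1

Step 1 — factor the characteristic polynomial to read off the algebraic multiplicities:
  χ_A(x) = x^3

Step 2 — compute geometric multiplicities via the rank-nullity identity g(λ) = n − rank(A − λI):
  rank(A − (0)·I) = 2, so dim ker(A − (0)·I) = n − 2 = 1

Summary:
  λ = 0: algebraic multiplicity = 3, geometric multiplicity = 1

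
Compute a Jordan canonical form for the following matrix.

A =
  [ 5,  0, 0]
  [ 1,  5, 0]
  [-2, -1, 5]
J_3(5)

The characteristic polynomial is
  det(x·I − A) = x^3 - 15*x^2 + 75*x - 125 = (x - 5)^3

Eigenvalues and multiplicities (the geometric multiplicity of λ is n − rank(A − λI), which equals the number of Jordan blocks for λ):
  λ = 5: algebraic multiplicity = 3, geometric multiplicity = 1

Determining the block sizes for each eigenvalue:
  λ = 5: one block (gm = 1), so the single block has size am = 3 → block sizes [3]

Assembling the blocks gives a Jordan form
J =
  [5, 1, 0]
  [0, 5, 1]
  [0, 0, 5]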